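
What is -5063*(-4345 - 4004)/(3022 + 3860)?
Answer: 14090329/2294 ≈ 6142.3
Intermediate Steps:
-5063*(-4345 - 4004)/(3022 + 3860) = -5063/(6882/(-8349)) = -5063/(6882*(-1/8349)) = -5063/(-2294/2783) = -5063*(-2783/2294) = 14090329/2294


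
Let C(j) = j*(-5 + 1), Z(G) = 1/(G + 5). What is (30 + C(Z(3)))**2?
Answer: 3481/4 ≈ 870.25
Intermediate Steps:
Z(G) = 1/(5 + G)
C(j) = -4*j (C(j) = j*(-4) = -4*j)
(30 + C(Z(3)))**2 = (30 - 4/(5 + 3))**2 = (30 - 4/8)**2 = (30 - 4*1/8)**2 = (30 - 1/2)**2 = (59/2)**2 = 3481/4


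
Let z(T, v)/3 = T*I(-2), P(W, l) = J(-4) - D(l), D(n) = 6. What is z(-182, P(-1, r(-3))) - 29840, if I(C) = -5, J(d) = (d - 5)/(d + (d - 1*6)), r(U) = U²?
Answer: -27110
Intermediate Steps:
J(d) = (-5 + d)/(-6 + 2*d) (J(d) = (-5 + d)/(d + (d - 6)) = (-5 + d)/(d + (-6 + d)) = (-5 + d)/(-6 + 2*d))
P(W, l) = -75/14 (P(W, l) = (-5 - 4)/(2*(-3 - 4)) - 1*6 = (½)*(-9)/(-7) - 6 = (½)*(-⅐)*(-9) - 6 = 9/14 - 6 = -75/14)
z(T, v) = -15*T (z(T, v) = 3*(T*(-5)) = 3*(-5*T) = -15*T)
z(-182, P(-1, r(-3))) - 29840 = -15*(-182) - 29840 = 2730 - 29840 = -27110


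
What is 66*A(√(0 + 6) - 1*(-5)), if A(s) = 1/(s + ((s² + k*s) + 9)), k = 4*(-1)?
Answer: 1650/331 - 462*√6/331 ≈ 1.5660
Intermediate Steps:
k = -4
A(s) = 1/(9 + s² - 3*s) (A(s) = 1/(s + ((s² - 4*s) + 9)) = 1/(s + (9 + s² - 4*s)) = 1/(9 + s² - 3*s))
66*A(√(0 + 6) - 1*(-5)) = 66/(9 + (√(0 + 6) - 1*(-5))² - 3*(√(0 + 6) - 1*(-5))) = 66/(9 + (√6 + 5)² - 3*(√6 + 5)) = 66/(9 + (5 + √6)² - 3*(5 + √6)) = 66/(9 + (5 + √6)² + (-15 - 3*√6)) = 66/(-6 + (5 + √6)² - 3*√6)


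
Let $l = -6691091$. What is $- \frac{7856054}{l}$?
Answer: $\frac{7856054}{6691091} \approx 1.1741$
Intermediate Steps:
$- \frac{7856054}{l} = - \frac{7856054}{-6691091} = \left(-7856054\right) \left(- \frac{1}{6691091}\right) = \frac{7856054}{6691091}$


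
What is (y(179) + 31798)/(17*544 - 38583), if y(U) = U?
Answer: -31977/29335 ≈ -1.0901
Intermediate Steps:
(y(179) + 31798)/(17*544 - 38583) = (179 + 31798)/(17*544 - 38583) = 31977/(9248 - 38583) = 31977/(-29335) = 31977*(-1/29335) = -31977/29335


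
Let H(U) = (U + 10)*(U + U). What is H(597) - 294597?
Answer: 430161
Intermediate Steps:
H(U) = 2*U*(10 + U) (H(U) = (10 + U)*(2*U) = 2*U*(10 + U))
H(597) - 294597 = 2*597*(10 + 597) - 294597 = 2*597*607 - 294597 = 724758 - 294597 = 430161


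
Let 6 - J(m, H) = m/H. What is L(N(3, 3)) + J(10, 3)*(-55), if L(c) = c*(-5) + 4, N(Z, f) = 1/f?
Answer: -433/3 ≈ -144.33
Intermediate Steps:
J(m, H) = 6 - m/H
L(c) = 4 - 5*c (L(c) = -5*c + 4 = 4 - 5*c)
L(N(3, 3)) + J(10, 3)*(-55) = (4 - 5/3) + (6 - 1*10/3)*(-55) = (4 - 5*⅓) + (6 - 1*10*⅓)*(-55) = (4 - 5/3) + (6 - 10/3)*(-55) = 7/3 + (8/3)*(-55) = 7/3 - 440/3 = -433/3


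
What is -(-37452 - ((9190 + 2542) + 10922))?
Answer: 60106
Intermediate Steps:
-(-37452 - ((9190 + 2542) + 10922)) = -(-37452 - (11732 + 10922)) = -(-37452 - 1*22654) = -(-37452 - 22654) = -1*(-60106) = 60106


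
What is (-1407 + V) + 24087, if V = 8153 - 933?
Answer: 29900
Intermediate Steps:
V = 7220
(-1407 + V) + 24087 = (-1407 + 7220) + 24087 = 5813 + 24087 = 29900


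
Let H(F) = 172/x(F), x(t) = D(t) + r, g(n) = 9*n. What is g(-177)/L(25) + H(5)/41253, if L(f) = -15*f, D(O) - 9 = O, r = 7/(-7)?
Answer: 284790959/67036125 ≈ 4.2483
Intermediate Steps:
r = -1 (r = 7*(-⅐) = -1)
D(O) = 9 + O
x(t) = 8 + t (x(t) = (9 + t) - 1 = 8 + t)
H(F) = 172/(8 + F)
g(-177)/L(25) + H(5)/41253 = (9*(-177))/((-15*25)) + (172/(8 + 5))/41253 = -1593/(-375) + (172/13)*(1/41253) = -1593*(-1/375) + (172*(1/13))*(1/41253) = 531/125 + (172/13)*(1/41253) = 531/125 + 172/536289 = 284790959/67036125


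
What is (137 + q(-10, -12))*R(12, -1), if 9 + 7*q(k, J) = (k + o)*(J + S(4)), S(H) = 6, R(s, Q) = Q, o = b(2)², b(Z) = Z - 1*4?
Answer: -986/7 ≈ -140.86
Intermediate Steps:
b(Z) = -4 + Z (b(Z) = Z - 4 = -4 + Z)
o = 4 (o = (-4 + 2)² = (-2)² = 4)
q(k, J) = -9/7 + (4 + k)*(6 + J)/7 (q(k, J) = -9/7 + ((k + 4)*(J + 6))/7 = -9/7 + ((4 + k)*(6 + J))/7 = -9/7 + (4 + k)*(6 + J)/7)
(137 + q(-10, -12))*R(12, -1) = (137 + (15/7 + (4/7)*(-12) + (6/7)*(-10) + (⅐)*(-12)*(-10)))*(-1) = (137 + (15/7 - 48/7 - 60/7 + 120/7))*(-1) = (137 + 27/7)*(-1) = (986/7)*(-1) = -986/7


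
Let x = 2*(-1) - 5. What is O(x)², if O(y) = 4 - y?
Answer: 121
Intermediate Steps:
x = -7 (x = -2 - 5 = -7)
O(x)² = (4 - 1*(-7))² = (4 + 7)² = 11² = 121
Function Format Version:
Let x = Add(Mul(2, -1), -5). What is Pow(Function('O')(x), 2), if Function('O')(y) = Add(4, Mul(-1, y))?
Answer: 121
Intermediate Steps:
x = -7 (x = Add(-2, -5) = -7)
Pow(Function('O')(x), 2) = Pow(Add(4, Mul(-1, -7)), 2) = Pow(Add(4, 7), 2) = Pow(11, 2) = 121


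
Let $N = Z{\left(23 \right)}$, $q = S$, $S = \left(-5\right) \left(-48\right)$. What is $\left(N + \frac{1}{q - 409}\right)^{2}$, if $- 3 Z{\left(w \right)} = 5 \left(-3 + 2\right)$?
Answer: $\frac{708964}{257049} \approx 2.7581$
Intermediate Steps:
$S = 240$
$q = 240$
$Z{\left(w \right)} = \frac{5}{3}$ ($Z{\left(w \right)} = - \frac{5 \left(-3 + 2\right)}{3} = - \frac{5 \left(-1\right)}{3} = \left(- \frac{1}{3}\right) \left(-5\right) = \frac{5}{3}$)
$N = \frac{5}{3} \approx 1.6667$
$\left(N + \frac{1}{q - 409}\right)^{2} = \left(\frac{5}{3} + \frac{1}{240 - 409}\right)^{2} = \left(\frac{5}{3} + \frac{1}{-169}\right)^{2} = \left(\frac{5}{3} - \frac{1}{169}\right)^{2} = \left(\frac{842}{507}\right)^{2} = \frac{708964}{257049}$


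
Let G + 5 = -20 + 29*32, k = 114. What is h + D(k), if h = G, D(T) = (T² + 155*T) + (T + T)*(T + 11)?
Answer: 60069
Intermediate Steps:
D(T) = T² + 155*T + 2*T*(11 + T) (D(T) = (T² + 155*T) + (2*T)*(11 + T) = (T² + 155*T) + 2*T*(11 + T) = T² + 155*T + 2*T*(11 + T))
G = 903 (G = -5 + (-20 + 29*32) = -5 + (-20 + 928) = -5 + 908 = 903)
h = 903
h + D(k) = 903 + 3*114*(59 + 114) = 903 + 3*114*173 = 903 + 59166 = 60069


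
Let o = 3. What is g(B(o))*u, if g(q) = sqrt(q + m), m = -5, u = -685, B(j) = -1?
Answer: -685*I*sqrt(6) ≈ -1677.9*I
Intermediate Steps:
g(q) = sqrt(-5 + q) (g(q) = sqrt(q - 5) = sqrt(-5 + q))
g(B(o))*u = sqrt(-5 - 1)*(-685) = sqrt(-6)*(-685) = (I*sqrt(6))*(-685) = -685*I*sqrt(6)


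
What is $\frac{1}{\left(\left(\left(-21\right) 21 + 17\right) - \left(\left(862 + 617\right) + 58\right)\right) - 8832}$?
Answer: $- \frac{1}{10793} \approx -9.2653 \cdot 10^{-5}$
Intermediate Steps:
$\frac{1}{\left(\left(\left(-21\right) 21 + 17\right) - \left(\left(862 + 617\right) + 58\right)\right) - 8832} = \frac{1}{\left(\left(-441 + 17\right) - \left(1479 + 58\right)\right) - 8832} = \frac{1}{\left(-424 - 1537\right) - 8832} = \frac{1}{-1961 - 8832} = \frac{1}{-10793} = - \frac{1}{10793}$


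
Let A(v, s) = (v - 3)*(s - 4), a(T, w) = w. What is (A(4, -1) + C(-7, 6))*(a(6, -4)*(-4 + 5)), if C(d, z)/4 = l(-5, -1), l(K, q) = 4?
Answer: -44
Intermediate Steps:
C(d, z) = 16 (C(d, z) = 4*4 = 16)
A(v, s) = (-4 + s)*(-3 + v) (A(v, s) = (-3 + v)*(-4 + s) = (-4 + s)*(-3 + v))
(A(4, -1) + C(-7, 6))*(a(6, -4)*(-4 + 5)) = ((12 - 4*4 - 3*(-1) - 1*4) + 16)*(-4*(-4 + 5)) = ((12 - 16 + 3 - 4) + 16)*(-4*1) = (-5 + 16)*(-4) = 11*(-4) = -44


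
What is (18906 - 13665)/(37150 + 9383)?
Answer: 1747/15511 ≈ 0.11263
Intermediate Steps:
(18906 - 13665)/(37150 + 9383) = 5241/46533 = 5241*(1/46533) = 1747/15511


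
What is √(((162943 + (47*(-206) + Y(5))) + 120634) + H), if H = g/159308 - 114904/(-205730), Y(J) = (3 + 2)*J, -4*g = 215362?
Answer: √73558781123162110400684570/16387217420 ≈ 523.37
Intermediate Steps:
g = -107681/2 (g = -¼*215362 = -107681/2 ≈ -53841.)
Y(J) = 5*J
H = 7228520367/32774434840 (H = -107681/2/159308 - 114904/(-205730) = -107681/2*1/159308 - 114904*(-1/205730) = -107681/318616 + 57452/102865 = 7228520367/32774434840 ≈ 0.22055)
√(((162943 + (47*(-206) + Y(5))) + 120634) + H) = √(((162943 + (47*(-206) + 5*5)) + 120634) + 7228520367/32774434840) = √(((162943 + (-9682 + 25)) + 120634) + 7228520367/32774434840) = √(((162943 - 9657) + 120634) + 7228520367/32774434840) = √((153286 + 120634) + 7228520367/32774434840) = √(273920 + 7228520367/32774434840) = √(8977580419893167/32774434840) = √73558781123162110400684570/16387217420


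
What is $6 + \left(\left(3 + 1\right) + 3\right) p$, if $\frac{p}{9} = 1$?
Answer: $69$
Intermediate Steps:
$p = 9$ ($p = 9 \cdot 1 = 9$)
$6 + \left(\left(3 + 1\right) + 3\right) p = 6 + \left(\left(3 + 1\right) + 3\right) 9 = 6 + \left(4 + 3\right) 9 = 6 + 7 \cdot 9 = 6 + 63 = 69$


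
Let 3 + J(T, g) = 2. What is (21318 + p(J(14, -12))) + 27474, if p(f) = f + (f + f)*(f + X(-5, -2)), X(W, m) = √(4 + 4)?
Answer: 48793 - 4*√2 ≈ 48787.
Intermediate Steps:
J(T, g) = -1 (J(T, g) = -3 + 2 = -1)
X(W, m) = 2*√2 (X(W, m) = √8 = 2*√2)
p(f) = f + 2*f*(f + 2*√2) (p(f) = f + (f + f)*(f + 2*√2) = f + (2*f)*(f + 2*√2) = f + 2*f*(f + 2*√2))
(21318 + p(J(14, -12))) + 27474 = (21318 - (1 + 2*(-1) + 4*√2)) + 27474 = (21318 - (1 - 2 + 4*√2)) + 27474 = (21318 - (-1 + 4*√2)) + 27474 = (21318 + (1 - 4*√2)) + 27474 = (21319 - 4*√2) + 27474 = 48793 - 4*√2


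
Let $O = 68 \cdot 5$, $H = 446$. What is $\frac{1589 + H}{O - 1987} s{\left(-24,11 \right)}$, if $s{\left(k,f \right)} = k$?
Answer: $\frac{16280}{549} \approx 29.654$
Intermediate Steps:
$O = 340$
$\frac{1589 + H}{O - 1987} s{\left(-24,11 \right)} = \frac{1589 + 446}{340 - 1987} \left(-24\right) = \frac{2035}{-1647} \left(-24\right) = 2035 \left(- \frac{1}{1647}\right) \left(-24\right) = \left(- \frac{2035}{1647}\right) \left(-24\right) = \frac{16280}{549}$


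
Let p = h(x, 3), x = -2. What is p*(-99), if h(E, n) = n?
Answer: -297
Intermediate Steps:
p = 3
p*(-99) = 3*(-99) = -297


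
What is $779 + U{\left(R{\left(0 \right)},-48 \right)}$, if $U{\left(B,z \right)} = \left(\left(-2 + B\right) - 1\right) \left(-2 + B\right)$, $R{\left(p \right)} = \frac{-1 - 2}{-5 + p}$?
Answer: $\frac{19559}{25} \approx 782.36$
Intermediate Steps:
$R{\left(p \right)} = - \frac{3}{-5 + p}$
$U{\left(B,z \right)} = \left(-3 + B\right) \left(-2 + B\right)$
$779 + U{\left(R{\left(0 \right)},-48 \right)} = 779 + \left(6 + \left(- \frac{3}{-5 + 0}\right)^{2} - 5 \left(- \frac{3}{-5 + 0}\right)\right) = 779 + \left(6 + \left(- \frac{3}{-5}\right)^{2} - 5 \left(- \frac{3}{-5}\right)\right) = 779 + \left(6 + \left(\left(-3\right) \left(- \frac{1}{5}\right)\right)^{2} - 5 \left(\left(-3\right) \left(- \frac{1}{5}\right)\right)\right) = 779 + \left(6 + \left(\frac{3}{5}\right)^{2} - 3\right) = 779 + \left(6 + \frac{9}{25} - 3\right) = 779 + \frac{84}{25} = \frac{19559}{25}$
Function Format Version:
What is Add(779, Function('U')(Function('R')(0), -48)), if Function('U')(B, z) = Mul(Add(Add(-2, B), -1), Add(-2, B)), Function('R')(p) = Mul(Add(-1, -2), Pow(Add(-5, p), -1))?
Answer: Rational(19559, 25) ≈ 782.36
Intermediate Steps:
Function('R')(p) = Mul(-3, Pow(Add(-5, p), -1))
Function('U')(B, z) = Mul(Add(-3, B), Add(-2, B))
Add(779, Function('U')(Function('R')(0), -48)) = Add(779, Add(6, Pow(Mul(-3, Pow(Add(-5, 0), -1)), 2), Mul(-5, Mul(-3, Pow(Add(-5, 0), -1))))) = Add(779, Add(6, Pow(Mul(-3, Pow(-5, -1)), 2), Mul(-5, Mul(-3, Pow(-5, -1))))) = Add(779, Add(6, Pow(Mul(-3, Rational(-1, 5)), 2), Mul(-5, Mul(-3, Rational(-1, 5))))) = Add(779, Add(6, Pow(Rational(3, 5), 2), Mul(-5, Rational(3, 5)))) = Add(779, Add(6, Rational(9, 25), -3)) = Add(779, Rational(84, 25)) = Rational(19559, 25)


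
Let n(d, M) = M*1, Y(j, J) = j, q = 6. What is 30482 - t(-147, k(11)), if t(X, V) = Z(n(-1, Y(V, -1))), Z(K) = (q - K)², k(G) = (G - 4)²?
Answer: 28633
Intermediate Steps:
n(d, M) = M
k(G) = (-4 + G)²
Z(K) = (6 - K)²
t(X, V) = (-6 + V)²
30482 - t(-147, k(11)) = 30482 - (-6 + (-4 + 11)²)² = 30482 - (-6 + 7²)² = 30482 - (-6 + 49)² = 30482 - 1*43² = 30482 - 1*1849 = 30482 - 1849 = 28633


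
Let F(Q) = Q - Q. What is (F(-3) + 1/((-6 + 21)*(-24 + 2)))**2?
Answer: 1/108900 ≈ 9.1827e-6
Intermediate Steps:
F(Q) = 0
(F(-3) + 1/((-6 + 21)*(-24 + 2)))**2 = (0 + 1/((-6 + 21)*(-24 + 2)))**2 = (0 + 1/(15*(-22)))**2 = (0 + 1/(-330))**2 = (0 - 1/330)**2 = (-1/330)**2 = 1/108900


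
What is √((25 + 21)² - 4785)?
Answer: I*√2669 ≈ 51.662*I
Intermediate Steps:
√((25 + 21)² - 4785) = √(46² - 4785) = √(2116 - 4785) = √(-2669) = I*√2669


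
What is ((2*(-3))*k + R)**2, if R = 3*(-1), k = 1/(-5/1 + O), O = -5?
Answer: 144/25 ≈ 5.7600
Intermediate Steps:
k = -1/10 (k = 1/(-5/1 - 5) = 1/(-5*1 - 5) = 1/(-5 - 5) = 1/(-10) = -1/10 ≈ -0.10000)
R = -3
((2*(-3))*k + R)**2 = ((2*(-3))*(-1/10) - 3)**2 = (-6*(-1/10) - 3)**2 = (3/5 - 3)**2 = (-12/5)**2 = 144/25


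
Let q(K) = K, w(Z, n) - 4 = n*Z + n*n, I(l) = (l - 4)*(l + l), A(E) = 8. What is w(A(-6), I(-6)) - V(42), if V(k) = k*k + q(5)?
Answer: 13595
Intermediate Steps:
I(l) = 2*l*(-4 + l) (I(l) = (-4 + l)*(2*l) = 2*l*(-4 + l))
w(Z, n) = 4 + n² + Z*n (w(Z, n) = 4 + (n*Z + n*n) = 4 + (Z*n + n²) = 4 + (n² + Z*n) = 4 + n² + Z*n)
V(k) = 5 + k² (V(k) = k*k + 5 = k² + 5 = 5 + k²)
w(A(-6), I(-6)) - V(42) = (4 + (2*(-6)*(-4 - 6))² + 8*(2*(-6)*(-4 - 6))) - (5 + 42²) = (4 + (2*(-6)*(-10))² + 8*(2*(-6)*(-10))) - (5 + 1764) = (4 + 120² + 8*120) - 1*1769 = (4 + 14400 + 960) - 1769 = 15364 - 1769 = 13595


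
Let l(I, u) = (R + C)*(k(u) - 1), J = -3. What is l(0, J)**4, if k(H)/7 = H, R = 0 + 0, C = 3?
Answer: 18974736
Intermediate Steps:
R = 0
k(H) = 7*H
l(I, u) = -3 + 21*u (l(I, u) = (0 + 3)*(7*u - 1) = 3*(-1 + 7*u) = -3 + 21*u)
l(0, J)**4 = (-3 + 21*(-3))**4 = (-3 - 63)**4 = (-66)**4 = 18974736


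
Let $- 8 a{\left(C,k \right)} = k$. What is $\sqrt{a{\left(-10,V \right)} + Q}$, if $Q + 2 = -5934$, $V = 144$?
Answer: $i \sqrt{5954} \approx 77.162 i$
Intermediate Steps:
$a{\left(C,k \right)} = - \frac{k}{8}$
$Q = -5936$ ($Q = -2 - 5934 = -5936$)
$\sqrt{a{\left(-10,V \right)} + Q} = \sqrt{\left(- \frac{1}{8}\right) 144 - 5936} = \sqrt{-18 - 5936} = \sqrt{-5954} = i \sqrt{5954}$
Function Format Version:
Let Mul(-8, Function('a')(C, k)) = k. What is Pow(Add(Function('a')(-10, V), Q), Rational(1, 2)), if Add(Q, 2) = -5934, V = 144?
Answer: Mul(I, Pow(5954, Rational(1, 2))) ≈ Mul(77.162, I)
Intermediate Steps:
Function('a')(C, k) = Mul(Rational(-1, 8), k)
Q = -5936 (Q = Add(-2, -5934) = -5936)
Pow(Add(Function('a')(-10, V), Q), Rational(1, 2)) = Pow(Add(Mul(Rational(-1, 8), 144), -5936), Rational(1, 2)) = Pow(Add(-18, -5936), Rational(1, 2)) = Pow(-5954, Rational(1, 2)) = Mul(I, Pow(5954, Rational(1, 2)))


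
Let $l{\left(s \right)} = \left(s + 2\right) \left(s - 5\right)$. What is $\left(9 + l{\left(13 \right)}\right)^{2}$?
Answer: $16641$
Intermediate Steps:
$l{\left(s \right)} = \left(-5 + s\right) \left(2 + s\right)$ ($l{\left(s \right)} = \left(2 + s\right) \left(-5 + s\right) = \left(-5 + s\right) \left(2 + s\right)$)
$\left(9 + l{\left(13 \right)}\right)^{2} = \left(9 - \left(49 - 169\right)\right)^{2} = \left(9 - -120\right)^{2} = \left(9 + 120\right)^{2} = 129^{2} = 16641$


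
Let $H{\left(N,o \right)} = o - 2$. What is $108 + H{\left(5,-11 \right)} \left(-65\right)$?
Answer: $953$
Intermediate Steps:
$H{\left(N,o \right)} = -2 + o$
$108 + H{\left(5,-11 \right)} \left(-65\right) = 108 + \left(-2 - 11\right) \left(-65\right) = 108 - -845 = 108 + 845 = 953$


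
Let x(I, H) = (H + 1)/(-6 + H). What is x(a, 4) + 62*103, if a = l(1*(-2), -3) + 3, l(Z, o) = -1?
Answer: 12767/2 ≈ 6383.5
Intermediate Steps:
a = 2 (a = -1 + 3 = 2)
x(I, H) = (1 + H)/(-6 + H)
x(a, 4) + 62*103 = (1 + 4)/(-6 + 4) + 62*103 = 5/(-2) + 6386 = -½*5 + 6386 = -5/2 + 6386 = 12767/2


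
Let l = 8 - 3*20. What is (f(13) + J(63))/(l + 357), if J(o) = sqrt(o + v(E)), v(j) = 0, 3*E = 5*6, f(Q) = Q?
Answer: 13/305 + 3*sqrt(7)/305 ≈ 0.068647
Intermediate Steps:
E = 10 (E = (5*6)/3 = (1/3)*30 = 10)
l = -52 (l = 8 - 60 = -52)
J(o) = sqrt(o) (J(o) = sqrt(o + 0) = sqrt(o))
(f(13) + J(63))/(l + 357) = (13 + sqrt(63))/(-52 + 357) = (13 + 3*sqrt(7))/305 = (13 + 3*sqrt(7))*(1/305) = 13/305 + 3*sqrt(7)/305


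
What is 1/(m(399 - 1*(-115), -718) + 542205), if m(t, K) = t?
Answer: 1/542719 ≈ 1.8426e-6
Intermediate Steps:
1/(m(399 - 1*(-115), -718) + 542205) = 1/((399 - 1*(-115)) + 542205) = 1/((399 + 115) + 542205) = 1/(514 + 542205) = 1/542719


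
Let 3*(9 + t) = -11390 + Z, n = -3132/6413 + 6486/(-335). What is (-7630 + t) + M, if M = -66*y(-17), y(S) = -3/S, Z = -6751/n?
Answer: -24649525117309/2174840838 ≈ -11334.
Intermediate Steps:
n = -42643938/2148355 (n = -3132*1/6413 + 6486*(-1/335) = -3132/6413 - 6486/335 = -42643938/2148355 ≈ -19.850)
Z = 14503544605/42643938 (Z = -6751/(-42643938/2148355) = -6751*(-2148355/42643938) = 14503544605/42643938 ≈ 340.11)
t = -472362295541/127931814 (t = -9 + (-11390 + 14503544605/42643938)/3 = -9 + (1/3)*(-471210909215/42643938) = -9 - 471210909215/127931814 = -472362295541/127931814 ≈ -3692.3)
M = -198/17 (M = -(-198)/(-17) = -(-198)*(-1)/17 = -66*3/17 = -198/17 ≈ -11.647)
(-7630 + t) + M = (-7630 - 472362295541/127931814) - 198/17 = -1448482036361/127931814 - 198/17 = -24649525117309/2174840838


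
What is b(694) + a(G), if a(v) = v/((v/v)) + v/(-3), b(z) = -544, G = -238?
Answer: -2108/3 ≈ -702.67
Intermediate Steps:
a(v) = 2*v/3 (a(v) = v/1 + v*(-⅓) = v*1 - v/3 = v - v/3 = 2*v/3)
b(694) + a(G) = -544 + (⅔)*(-238) = -544 - 476/3 = -2108/3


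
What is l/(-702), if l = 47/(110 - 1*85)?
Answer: -47/17550 ≈ -0.0026781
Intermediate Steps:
l = 47/25 (l = 47/(110 - 85) = 47/25 ≈ 1.8800)
l/(-702) = (47/25)/(-702) = (47/25)*(-1/702) = -47/17550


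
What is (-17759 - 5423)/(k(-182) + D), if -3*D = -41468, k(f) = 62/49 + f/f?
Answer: -3407754/2032265 ≈ -1.6768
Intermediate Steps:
k(f) = 111/49 (k(f) = 62*(1/49) + 1 = 62/49 + 1 = 111/49)
D = 41468/3 (D = -1/3*(-41468) = 41468/3 ≈ 13823.)
(-17759 - 5423)/(k(-182) + D) = (-17759 - 5423)/(111/49 + 41468/3) = -23182/2032265/147 = -23182*147/2032265 = -3407754/2032265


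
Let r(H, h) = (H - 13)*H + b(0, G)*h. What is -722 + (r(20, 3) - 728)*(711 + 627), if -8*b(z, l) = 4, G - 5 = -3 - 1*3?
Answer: -789473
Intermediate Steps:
G = -1 (G = 5 + (-3 - 1*3) = 5 + (-3 - 3) = 5 - 6 = -1)
b(z, l) = -1/2 (b(z, l) = -1/8*4 = -1/2)
r(H, h) = -h/2 + H*(-13 + H) (r(H, h) = (H - 13)*H - h/2 = (-13 + H)*H - h/2 = H*(-13 + H) - h/2 = -h/2 + H*(-13 + H))
-722 + (r(20, 3) - 728)*(711 + 627) = -722 + ((20**2 - 13*20 - 1/2*3) - 728)*(711 + 627) = -722 + ((400 - 260 - 3/2) - 728)*1338 = -722 + (277/2 - 728)*1338 = -722 - 1179/2*1338 = -722 - 788751 = -789473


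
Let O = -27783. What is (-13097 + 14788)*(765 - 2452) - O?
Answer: -2824934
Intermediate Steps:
(-13097 + 14788)*(765 - 2452) - O = (-13097 + 14788)*(765 - 2452) - 1*(-27783) = 1691*(-1687) + 27783 = -2852717 + 27783 = -2824934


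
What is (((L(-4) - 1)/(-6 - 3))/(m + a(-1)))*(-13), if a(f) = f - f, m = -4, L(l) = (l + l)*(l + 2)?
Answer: -65/12 ≈ -5.4167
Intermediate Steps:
L(l) = 2*l*(2 + l) (L(l) = (2*l)*(2 + l) = 2*l*(2 + l))
a(f) = 0
(((L(-4) - 1)/(-6 - 3))/(m + a(-1)))*(-13) = (((2*(-4)*(2 - 4) - 1)/(-6 - 3))/(-4 + 0))*(-13) = (((2*(-4)*(-2) - 1)/(-9))/(-4))*(-13) = -(16 - 1)*(-1)/(4*9)*(-13) = -15*(-1)/(4*9)*(-13) = -¼*(-5/3)*(-13) = (5/12)*(-13) = -65/12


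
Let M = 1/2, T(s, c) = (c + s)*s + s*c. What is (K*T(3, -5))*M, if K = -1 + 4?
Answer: -63/2 ≈ -31.500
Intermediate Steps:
T(s, c) = c*s + s*(c + s) (T(s, c) = s*(c + s) + c*s = c*s + s*(c + s))
K = 3
M = ½ ≈ 0.50000
(K*T(3, -5))*M = (3*(3*(3 + 2*(-5))))*(½) = (3*(3*(3 - 10)))*(½) = (3*(3*(-7)))*(½) = (3*(-21))*(½) = -63*½ = -63/2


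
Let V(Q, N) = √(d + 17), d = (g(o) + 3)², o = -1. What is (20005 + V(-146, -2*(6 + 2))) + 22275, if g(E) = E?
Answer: 42280 + √21 ≈ 42285.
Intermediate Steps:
d = 4 (d = (-1 + 3)² = 2² = 4)
V(Q, N) = √21 (V(Q, N) = √(4 + 17) = √21)
(20005 + V(-146, -2*(6 + 2))) + 22275 = (20005 + √21) + 22275 = 42280 + √21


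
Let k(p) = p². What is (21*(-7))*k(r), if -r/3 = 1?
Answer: -1323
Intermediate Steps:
r = -3 (r = -3*1 = -3)
(21*(-7))*k(r) = (21*(-7))*(-3)² = -147*9 = -1323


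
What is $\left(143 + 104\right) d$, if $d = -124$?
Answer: $-30628$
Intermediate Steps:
$\left(143 + 104\right) d = \left(143 + 104\right) \left(-124\right) = 247 \left(-124\right) = -30628$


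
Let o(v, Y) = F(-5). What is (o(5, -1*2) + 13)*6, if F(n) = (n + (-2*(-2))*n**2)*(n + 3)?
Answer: -1062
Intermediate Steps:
F(n) = (3 + n)*(n + 4*n**2) (F(n) = (n + 4*n**2)*(3 + n) = (3 + n)*(n + 4*n**2))
o(v, Y) = -190 (o(v, Y) = -5*(3 + 4*(-5)**2 + 13*(-5)) = -5*(3 + 4*25 - 65) = -5*(3 + 100 - 65) = -5*38 = -190)
(o(5, -1*2) + 13)*6 = (-190 + 13)*6 = -177*6 = -1062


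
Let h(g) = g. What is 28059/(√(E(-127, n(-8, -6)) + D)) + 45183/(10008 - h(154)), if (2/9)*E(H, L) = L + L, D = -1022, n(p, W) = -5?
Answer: 45183/9854 - 28059*I*√1067/1067 ≈ 4.5852 - 858.99*I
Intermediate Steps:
E(H, L) = 9*L (E(H, L) = 9*(L + L)/2 = 9*(2*L)/2 = 9*L)
28059/(√(E(-127, n(-8, -6)) + D)) + 45183/(10008 - h(154)) = 28059/(√(9*(-5) - 1022)) + 45183/(10008 - 1*154) = 28059/(√(-45 - 1022)) + 45183/(10008 - 154) = 28059/(√(-1067)) + 45183/9854 = 28059/((I*√1067)) + 45183*(1/9854) = 28059*(-I*√1067/1067) + 45183/9854 = -28059*I*√1067/1067 + 45183/9854 = 45183/9854 - 28059*I*√1067/1067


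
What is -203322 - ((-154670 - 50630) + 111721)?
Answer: -109743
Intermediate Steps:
-203322 - ((-154670 - 50630) + 111721) = -203322 - (-205300 + 111721) = -203322 - 1*(-93579) = -203322 + 93579 = -109743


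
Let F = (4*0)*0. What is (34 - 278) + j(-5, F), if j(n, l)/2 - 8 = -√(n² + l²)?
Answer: -238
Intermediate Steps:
F = 0 (F = 0*0 = 0)
j(n, l) = 16 - 2*√(l² + n²) (j(n, l) = 16 + 2*(-√(n² + l²)) = 16 + 2*(-√(l² + n²)) = 16 - 2*√(l² + n²))
(34 - 278) + j(-5, F) = (34 - 278) + (16 - 2*√(0² + (-5)²)) = -244 + (16 - 2*√(0 + 25)) = -244 + (16 - 2*√25) = -244 + (16 - 2*5) = -244 + (16 - 10) = -244 + 6 = -238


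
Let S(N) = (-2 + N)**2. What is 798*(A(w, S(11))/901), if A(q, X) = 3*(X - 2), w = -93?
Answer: 189126/901 ≈ 209.91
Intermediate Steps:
A(q, X) = -6 + 3*X (A(q, X) = 3*(-2 + X) = -6 + 3*X)
798*(A(w, S(11))/901) = 798*((-6 + 3*(-2 + 11)**2)/901) = 798*((-6 + 3*9**2)*(1/901)) = 798*((-6 + 3*81)*(1/901)) = 798*((-6 + 243)*(1/901)) = 798*(237*(1/901)) = 798*(237/901) = 189126/901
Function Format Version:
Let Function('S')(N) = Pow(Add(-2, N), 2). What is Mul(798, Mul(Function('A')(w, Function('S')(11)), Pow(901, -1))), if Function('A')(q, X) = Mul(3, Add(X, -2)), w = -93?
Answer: Rational(189126, 901) ≈ 209.91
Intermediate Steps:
Function('A')(q, X) = Add(-6, Mul(3, X)) (Function('A')(q, X) = Mul(3, Add(-2, X)) = Add(-6, Mul(3, X)))
Mul(798, Mul(Function('A')(w, Function('S')(11)), Pow(901, -1))) = Mul(798, Mul(Add(-6, Mul(3, Pow(Add(-2, 11), 2))), Pow(901, -1))) = Mul(798, Mul(Add(-6, Mul(3, Pow(9, 2))), Rational(1, 901))) = Mul(798, Mul(Add(-6, Mul(3, 81)), Rational(1, 901))) = Mul(798, Mul(Add(-6, 243), Rational(1, 901))) = Mul(798, Mul(237, Rational(1, 901))) = Mul(798, Rational(237, 901)) = Rational(189126, 901)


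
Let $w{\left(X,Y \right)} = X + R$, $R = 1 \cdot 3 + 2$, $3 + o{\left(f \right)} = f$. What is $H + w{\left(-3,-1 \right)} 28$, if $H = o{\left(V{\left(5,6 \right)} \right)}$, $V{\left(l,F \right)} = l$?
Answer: $58$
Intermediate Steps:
$o{\left(f \right)} = -3 + f$
$H = 2$ ($H = -3 + 5 = 2$)
$R = 5$ ($R = 3 + 2 = 5$)
$w{\left(X,Y \right)} = 5 + X$ ($w{\left(X,Y \right)} = X + 5 = 5 + X$)
$H + w{\left(-3,-1 \right)} 28 = 2 + \left(5 - 3\right) 28 = 2 + 2 \cdot 28 = 2 + 56 = 58$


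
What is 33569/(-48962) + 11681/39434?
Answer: -187958706/482691877 ≈ -0.38940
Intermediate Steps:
33569/(-48962) + 11681/39434 = 33569*(-1/48962) + 11681*(1/39434) = -33569/48962 + 11681/39434 = -187958706/482691877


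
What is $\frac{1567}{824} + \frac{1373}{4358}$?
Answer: $\frac{3980169}{1795496} \approx 2.2168$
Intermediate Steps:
$\frac{1567}{824} + \frac{1373}{4358} = \frac{3980169}{1795496}$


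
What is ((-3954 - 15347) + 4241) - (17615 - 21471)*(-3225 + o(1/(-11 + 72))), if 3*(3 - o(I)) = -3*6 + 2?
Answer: -37255580/3 ≈ -1.2419e+7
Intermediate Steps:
o(I) = 25/3 (o(I) = 3 - (-3*6 + 2)/3 = 3 - (-18 + 2)/3 = 3 - ⅓*(-16) = 3 + 16/3 = 25/3)
((-3954 - 15347) + 4241) - (17615 - 21471)*(-3225 + o(1/(-11 + 72))) = ((-3954 - 15347) + 4241) - (17615 - 21471)*(-3225 + 25/3) = (-19301 + 4241) - (-3856)*(-9650)/3 = -15060 - 1*37210400/3 = -15060 - 37210400/3 = -37255580/3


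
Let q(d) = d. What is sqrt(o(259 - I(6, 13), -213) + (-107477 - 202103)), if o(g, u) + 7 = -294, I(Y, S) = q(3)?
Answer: 11*I*sqrt(2561) ≈ 556.67*I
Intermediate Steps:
I(Y, S) = 3
o(g, u) = -301 (o(g, u) = -7 - 294 = -301)
sqrt(o(259 - I(6, 13), -213) + (-107477 - 202103)) = sqrt(-301 + (-107477 - 202103)) = sqrt(-301 - 309580) = sqrt(-309881) = 11*I*sqrt(2561)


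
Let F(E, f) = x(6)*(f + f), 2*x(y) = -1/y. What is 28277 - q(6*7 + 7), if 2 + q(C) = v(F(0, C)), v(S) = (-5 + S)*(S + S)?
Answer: 505151/18 ≈ 28064.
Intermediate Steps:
x(y) = -1/(2*y) (x(y) = (-1/y)/2 = -1/(2*y))
F(E, f) = -f/6 (F(E, f) = (-½/6)*(f + f) = (-½*⅙)*(2*f) = -f/6)
v(S) = 2*S*(-5 + S) (v(S) = (-5 + S)*(2*S) = 2*S*(-5 + S))
q(C) = -2 - C*(-5 - C/6)/3 (q(C) = -2 + 2*(-C/6)*(-5 - C/6) = -2 - C*(-5 - C/6)/3)
28277 - q(6*7 + 7) = 28277 - (-2 + (6*7 + 7)²/18 + 5*(6*7 + 7)/3) = 28277 - (-2 + (42 + 7)²/18 + 5*(42 + 7)/3) = 28277 - (-2 + (1/18)*49² + (5/3)*49) = 28277 - (-2 + (1/18)*2401 + 245/3) = 28277 - (-2 + 2401/18 + 245/3) = 28277 - 1*3835/18 = 28277 - 3835/18 = 505151/18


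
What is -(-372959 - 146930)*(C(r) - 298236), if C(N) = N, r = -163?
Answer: -155134357711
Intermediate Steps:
-(-372959 - 146930)*(C(r) - 298236) = -(-372959 - 146930)*(-163 - 298236) = -(-519889)*(-298399) = -1*155134357711 = -155134357711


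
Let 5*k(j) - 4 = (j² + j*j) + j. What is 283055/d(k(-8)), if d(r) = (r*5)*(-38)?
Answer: -283055/4712 ≈ -60.071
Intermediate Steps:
k(j) = ⅘ + j/5 + 2*j²/5 (k(j) = ⅘ + ((j² + j*j) + j)/5 = ⅘ + ((j² + j²) + j)/5 = ⅘ + (2*j² + j)/5 = ⅘ + (j + 2*j²)/5 = ⅘ + (j/5 + 2*j²/5) = ⅘ + j/5 + 2*j²/5)
d(r) = -190*r (d(r) = (5*r)*(-38) = -190*r)
283055/d(k(-8)) = 283055/((-190*(⅘ + (⅕)*(-8) + (⅖)*(-8)²))) = 283055/((-190*(⅘ - 8/5 + (⅖)*64))) = 283055/((-190*(⅘ - 8/5 + 128/5))) = 283055/((-190*124/5)) = 283055/(-4712) = 283055*(-1/4712) = -283055/4712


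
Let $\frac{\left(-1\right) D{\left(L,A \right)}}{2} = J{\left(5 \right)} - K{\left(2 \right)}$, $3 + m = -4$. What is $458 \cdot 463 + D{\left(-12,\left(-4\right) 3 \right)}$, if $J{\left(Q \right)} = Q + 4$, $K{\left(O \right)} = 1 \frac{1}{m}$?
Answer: $\frac{1484250}{7} \approx 2.1204 \cdot 10^{5}$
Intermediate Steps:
$m = -7$ ($m = -3 - 4 = -7$)
$K{\left(O \right)} = - \frac{1}{7}$ ($K{\left(O \right)} = 1 \frac{1}{-7} = 1 \left(- \frac{1}{7}\right) = - \frac{1}{7}$)
$J{\left(Q \right)} = 4 + Q$
$D{\left(L,A \right)} = - \frac{128}{7}$ ($D{\left(L,A \right)} = - 2 \left(\left(4 + 5\right) - - \frac{1}{7}\right) = - 2 \left(9 + \frac{1}{7}\right) = \left(-2\right) \frac{64}{7} = - \frac{128}{7}$)
$458 \cdot 463 + D{\left(-12,\left(-4\right) 3 \right)} = 458 \cdot 463 - \frac{128}{7} = 212054 - \frac{128}{7} = \frac{1484250}{7}$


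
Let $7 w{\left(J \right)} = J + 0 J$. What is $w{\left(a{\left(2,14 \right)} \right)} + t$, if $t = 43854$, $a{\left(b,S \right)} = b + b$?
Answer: $\frac{306982}{7} \approx 43855.0$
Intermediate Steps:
$a{\left(b,S \right)} = 2 b$
$w{\left(J \right)} = \frac{J}{7}$ ($w{\left(J \right)} = \frac{J + 0 J}{7} = \frac{J + 0}{7} = \frac{J}{7}$)
$w{\left(a{\left(2,14 \right)} \right)} + t = \frac{2 \cdot 2}{7} + 43854 = \frac{1}{7} \cdot 4 + 43854 = \frac{4}{7} + 43854 = \frac{306982}{7}$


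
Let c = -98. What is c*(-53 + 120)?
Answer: -6566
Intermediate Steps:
c*(-53 + 120) = -98*(-53 + 120) = -98*67 = -6566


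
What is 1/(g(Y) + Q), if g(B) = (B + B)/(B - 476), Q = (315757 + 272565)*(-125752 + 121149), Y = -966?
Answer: -103/278928754960 ≈ -3.6927e-10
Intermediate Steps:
Q = -2708046166 (Q = 588322*(-4603) = -2708046166)
g(B) = 2*B/(-476 + B) (g(B) = (2*B)/(-476 + B) = 2*B/(-476 + B))
1/(g(Y) + Q) = 1/(2*(-966)/(-476 - 966) - 2708046166) = 1/(2*(-966)/(-1442) - 2708046166) = 1/(2*(-966)*(-1/1442) - 2708046166) = 1/(138/103 - 2708046166) = 1/(-278928754960/103) = -103/278928754960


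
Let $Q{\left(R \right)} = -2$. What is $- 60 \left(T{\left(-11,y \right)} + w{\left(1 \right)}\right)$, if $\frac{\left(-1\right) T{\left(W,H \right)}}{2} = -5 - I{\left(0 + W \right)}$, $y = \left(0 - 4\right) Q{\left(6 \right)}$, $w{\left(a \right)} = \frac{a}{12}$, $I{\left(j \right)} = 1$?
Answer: $-725$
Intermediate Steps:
$w{\left(a \right)} = \frac{a}{12}$ ($w{\left(a \right)} = a \frac{1}{12} = \frac{a}{12}$)
$y = 8$ ($y = \left(0 - 4\right) \left(-2\right) = \left(-4\right) \left(-2\right) = 8$)
$T{\left(W,H \right)} = 12$ ($T{\left(W,H \right)} = - 2 \left(-5 - 1\right) = \left(-2\right) \left(-6\right) = 12$)
$- 60 \left(T{\left(-11,y \right)} + w{\left(1 \right)}\right) = - 60 \left(12 + \frac{1}{12} \cdot 1\right) = - 60 \left(12 + \frac{1}{12}\right) = \left(-60\right) \frac{145}{12} = -725$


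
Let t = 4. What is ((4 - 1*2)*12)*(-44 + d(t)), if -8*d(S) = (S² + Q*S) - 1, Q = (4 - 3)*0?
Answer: -1101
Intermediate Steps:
Q = 0 (Q = 1*0 = 0)
d(S) = ⅛ - S²/8 (d(S) = -((S² + 0*S) - 1)/8 = -((S² + 0) - 1)/8 = -(S² - 1)/8 = -(-1 + S²)/8 = ⅛ - S²/8)
((4 - 1*2)*12)*(-44 + d(t)) = ((4 - 1*2)*12)*(-44 + (⅛ - ⅛*4²)) = ((4 - 2)*12)*(-44 + (⅛ - ⅛*16)) = (2*12)*(-44 + (⅛ - 2)) = 24*(-44 - 15/8) = 24*(-367/8) = -1101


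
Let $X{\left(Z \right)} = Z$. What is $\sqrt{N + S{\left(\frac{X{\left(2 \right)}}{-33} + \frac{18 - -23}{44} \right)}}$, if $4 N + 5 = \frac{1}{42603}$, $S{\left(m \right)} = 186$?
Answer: $\frac{\sqrt{1341296577654}}{85206} \approx 13.592$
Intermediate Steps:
$N = - \frac{106507}{85206}$ ($N = - \frac{5}{4} + \frac{1}{4 \cdot 42603} = - \frac{5}{4} + \frac{1}{4} \cdot \frac{1}{42603} = - \frac{5}{4} + \frac{1}{170412} = - \frac{106507}{85206} \approx -1.25$)
$\sqrt{N + S{\left(\frac{X{\left(2 \right)}}{-33} + \frac{18 - -23}{44} \right)}} = \sqrt{- \frac{106507}{85206} + 186} = \sqrt{\frac{15741809}{85206}} = \frac{\sqrt{1341296577654}}{85206}$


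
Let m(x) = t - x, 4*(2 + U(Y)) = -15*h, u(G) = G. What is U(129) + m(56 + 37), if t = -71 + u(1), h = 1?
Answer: -675/4 ≈ -168.75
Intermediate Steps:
t = -70 (t = -71 + 1 = -70)
U(Y) = -23/4 (U(Y) = -2 + (-15*1)/4 = -2 + (¼)*(-15) = -2 - 15/4 = -23/4)
m(x) = -70 - x
U(129) + m(56 + 37) = -23/4 + (-70 - (56 + 37)) = -23/4 + (-70 - 1*93) = -23/4 + (-70 - 93) = -23/4 - 163 = -675/4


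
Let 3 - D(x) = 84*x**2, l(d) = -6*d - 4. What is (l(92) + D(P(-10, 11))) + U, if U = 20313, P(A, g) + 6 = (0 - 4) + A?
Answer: -13840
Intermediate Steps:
P(A, g) = -10 + A (P(A, g) = -6 + ((0 - 4) + A) = -6 + (-4 + A) = -10 + A)
l(d) = -4 - 6*d
D(x) = 3 - 84*x**2
(l(92) + D(P(-10, 11))) + U = ((-4 - 6*92) + (3 - 84*(-10 - 10)**2)) + 20313 = ((-4 - 552) + (3 - 84*(-20)**2)) + 20313 = (-556 + (3 - 84*400)) + 20313 = (-556 + (3 - 33600)) + 20313 = (-556 - 33597) + 20313 = -34153 + 20313 = -13840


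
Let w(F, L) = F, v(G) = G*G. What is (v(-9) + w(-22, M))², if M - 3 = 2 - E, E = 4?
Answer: 3481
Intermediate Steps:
M = 1 (M = 3 + (2 - 1*4) = 3 + (2 - 4) = 3 - 2 = 1)
v(G) = G²
(v(-9) + w(-22, M))² = ((-9)² - 22)² = (81 - 22)² = 59² = 3481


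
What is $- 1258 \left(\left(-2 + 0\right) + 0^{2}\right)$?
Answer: $2516$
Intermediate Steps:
$- 1258 \left(\left(-2 + 0\right) + 0^{2}\right) = - 1258 \left(-2 + 0\right) = \left(-1258\right) \left(-2\right) = 2516$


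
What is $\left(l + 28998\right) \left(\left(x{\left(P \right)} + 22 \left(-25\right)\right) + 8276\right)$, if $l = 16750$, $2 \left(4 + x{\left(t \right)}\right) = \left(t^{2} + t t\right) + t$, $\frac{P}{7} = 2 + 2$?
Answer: $389772960$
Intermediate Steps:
$P = 28$ ($P = 7 \left(2 + 2\right) = 7 \cdot 4 = 28$)
$x{\left(t \right)} = -4 + t^{2} + \frac{t}{2}$ ($x{\left(t \right)} = -4 + \frac{\left(t^{2} + t t\right) + t}{2} = -4 + \frac{\left(t^{2} + t^{2}\right) + t}{2} = -4 + \frac{2 t^{2} + t}{2} = -4 + \frac{t + 2 t^{2}}{2} = -4 + \left(t^{2} + \frac{t}{2}\right) = -4 + t^{2} + \frac{t}{2}$)
$\left(l + 28998\right) \left(\left(x{\left(P \right)} + 22 \left(-25\right)\right) + 8276\right) = \left(16750 + 28998\right) \left(\left(\left(-4 + 28^{2} + \frac{1}{2} \cdot 28\right) + 22 \left(-25\right)\right) + 8276\right) = 45748 \left(\left(\left(-4 + 784 + 14\right) - 550\right) + 8276\right) = 45748 \left(\left(794 - 550\right) + 8276\right) = 45748 \left(244 + 8276\right) = 45748 \cdot 8520 = 389772960$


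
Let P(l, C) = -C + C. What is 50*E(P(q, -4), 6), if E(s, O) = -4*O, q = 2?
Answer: -1200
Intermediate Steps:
P(l, C) = 0
50*E(P(q, -4), 6) = 50*(-4*6) = 50*(-24) = -1200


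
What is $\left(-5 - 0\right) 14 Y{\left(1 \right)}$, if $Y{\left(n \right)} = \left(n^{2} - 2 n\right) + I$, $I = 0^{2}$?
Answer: $70$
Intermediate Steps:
$I = 0$
$Y{\left(n \right)} = n^{2} - 2 n$ ($Y{\left(n \right)} = \left(n^{2} - 2 n\right) + 0 = n^{2} - 2 n$)
$\left(-5 - 0\right) 14 Y{\left(1 \right)} = \left(-5 - 0\right) 14 \cdot 1 \left(-2 + 1\right) = \left(-5 + 0\right) 14 \cdot 1 \left(-1\right) = \left(-5\right) 14 \left(-1\right) = \left(-70\right) \left(-1\right) = 70$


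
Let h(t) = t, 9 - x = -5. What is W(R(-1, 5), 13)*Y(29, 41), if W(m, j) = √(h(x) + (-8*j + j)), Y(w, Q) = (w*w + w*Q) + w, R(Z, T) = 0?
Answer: 2059*I*√77 ≈ 18068.0*I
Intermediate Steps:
x = 14 (x = 9 - 1*(-5) = 9 + 5 = 14)
Y(w, Q) = w + w² + Q*w (Y(w, Q) = (w² + Q*w) + w = w + w² + Q*w)
W(m, j) = √(14 - 7*j) (W(m, j) = √(14 + (-8*j + j)) = √(14 - 7*j))
W(R(-1, 5), 13)*Y(29, 41) = √(14 - 7*13)*(29*(1 + 41 + 29)) = √(14 - 91)*(29*71) = √(-77)*2059 = (I*√77)*2059 = 2059*I*√77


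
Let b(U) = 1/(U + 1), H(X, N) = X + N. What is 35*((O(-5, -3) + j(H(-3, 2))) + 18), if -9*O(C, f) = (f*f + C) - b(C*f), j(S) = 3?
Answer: 11515/16 ≈ 719.69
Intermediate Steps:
H(X, N) = N + X
b(U) = 1/(1 + U)
O(C, f) = -C/9 - f²/9 + 1/(9*(1 + C*f)) (O(C, f) = -((f*f + C) - 1/(1 + C*f))/9 = -((f² + C) - 1/(1 + C*f))/9 = -((C + f²) - 1/(1 + C*f))/9 = -(C + f² - 1/(1 + C*f))/9 = -C/9 - f²/9 + 1/(9*(1 + C*f)))
35*((O(-5, -3) + j(H(-3, 2))) + 18) = 35*(((1 - (1 - 5*(-3))*(-5 + (-3)²))/(9*(1 - 5*(-3))) + 3) + 18) = 35*(((1 - (1 + 15)*(-5 + 9))/(9*(1 + 15)) + 3) + 18) = 35*(((⅑)*(1 - 1*16*4)/16 + 3) + 18) = 35*(((⅑)*(1/16)*(1 - 64) + 3) + 18) = 35*(((⅑)*(1/16)*(-63) + 3) + 18) = 35*((-7/16 + 3) + 18) = 35*(41/16 + 18) = 35*(329/16) = 11515/16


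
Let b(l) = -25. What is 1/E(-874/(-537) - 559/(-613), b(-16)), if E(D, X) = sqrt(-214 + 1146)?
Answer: sqrt(233)/466 ≈ 0.032756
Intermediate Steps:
E(D, X) = 2*sqrt(233) (E(D, X) = sqrt(932) = 2*sqrt(233))
1/E(-874/(-537) - 559/(-613), b(-16)) = 1/(2*sqrt(233)) = sqrt(233)/466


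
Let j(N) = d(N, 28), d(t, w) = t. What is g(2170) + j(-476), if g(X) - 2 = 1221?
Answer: 747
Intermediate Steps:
j(N) = N
g(X) = 1223 (g(X) = 2 + 1221 = 1223)
g(2170) + j(-476) = 1223 - 476 = 747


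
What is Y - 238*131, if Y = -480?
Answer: -31658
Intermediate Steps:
Y - 238*131 = -480 - 238*131 = -480 - 31178 = -31658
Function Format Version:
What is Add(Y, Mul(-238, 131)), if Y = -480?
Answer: -31658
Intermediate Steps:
Add(Y, Mul(-238, 131)) = Add(-480, Mul(-238, 131)) = Add(-480, -31178) = -31658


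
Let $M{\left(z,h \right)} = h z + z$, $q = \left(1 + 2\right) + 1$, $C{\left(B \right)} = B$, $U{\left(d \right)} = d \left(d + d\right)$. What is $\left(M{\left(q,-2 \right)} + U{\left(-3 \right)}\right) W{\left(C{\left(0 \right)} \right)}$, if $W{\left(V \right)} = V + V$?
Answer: $0$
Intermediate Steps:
$U{\left(d \right)} = 2 d^{2}$ ($U{\left(d \right)} = d 2 d = 2 d^{2}$)
$q = 4$ ($q = 3 + 1 = 4$)
$W{\left(V \right)} = 2 V$
$M{\left(z,h \right)} = z + h z$
$\left(M{\left(q,-2 \right)} + U{\left(-3 \right)}\right) W{\left(C{\left(0 \right)} \right)} = \left(4 \left(1 - 2\right) + 2 \left(-3\right)^{2}\right) 2 \cdot 0 = \left(4 \left(-1\right) + 2 \cdot 9\right) 0 = \left(-4 + 18\right) 0 = 14 \cdot 0 = 0$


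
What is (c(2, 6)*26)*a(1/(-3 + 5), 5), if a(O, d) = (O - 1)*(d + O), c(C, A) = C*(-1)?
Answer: 143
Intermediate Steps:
c(C, A) = -C
a(O, d) = (-1 + O)*(O + d)
(c(2, 6)*26)*a(1/(-3 + 5), 5) = (-1*2*26)*((1/(-3 + 5))² - 1/(-3 + 5) - 1*5 + 5/(-3 + 5)) = (-2*26)*((1/2)² - 1/2 - 5 + 5/2) = -52*((½)² - 1*½ - 5 + (½)*5) = -52*(¼ - ½ - 5 + 5/2) = -52*(-11/4) = 143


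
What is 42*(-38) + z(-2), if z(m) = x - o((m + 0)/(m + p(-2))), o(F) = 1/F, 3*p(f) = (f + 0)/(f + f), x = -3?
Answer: -19199/12 ≈ -1599.9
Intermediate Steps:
p(f) = ⅙ (p(f) = ((f + 0)/(f + f))/3 = (f/((2*f)))/3 = (f*(1/(2*f)))/3 = (⅓)*(½) = ⅙)
z(m) = -3 - (⅙ + m)/m (z(m) = -3 - 1/((m + 0)/(m + ⅙)) = -3 - 1/(m/(⅙ + m)) = -3 - (⅙ + m)/m)
42*(-38) + z(-2) = 42*(-38) + (-4 - ⅙/(-2)) = -1596 + (-4 - ⅙*(-½)) = -1596 + (-4 + 1/12) = -1596 - 47/12 = -19199/12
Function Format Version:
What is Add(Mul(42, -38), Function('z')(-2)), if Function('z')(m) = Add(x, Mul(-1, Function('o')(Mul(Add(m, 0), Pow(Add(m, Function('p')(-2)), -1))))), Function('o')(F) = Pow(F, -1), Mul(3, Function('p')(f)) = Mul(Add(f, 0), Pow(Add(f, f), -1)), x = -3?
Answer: Rational(-19199, 12) ≈ -1599.9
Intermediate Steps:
Function('p')(f) = Rational(1, 6) (Function('p')(f) = Mul(Rational(1, 3), Mul(Add(f, 0), Pow(Add(f, f), -1))) = Mul(Rational(1, 3), Mul(f, Pow(Mul(2, f), -1))) = Mul(Rational(1, 3), Mul(f, Mul(Rational(1, 2), Pow(f, -1)))) = Mul(Rational(1, 3), Rational(1, 2)) = Rational(1, 6))
Function('z')(m) = Add(-3, Mul(-1, Pow(m, -1), Add(Rational(1, 6), m))) (Function('z')(m) = Add(-3, Mul(-1, Pow(Mul(Add(m, 0), Pow(Add(m, Rational(1, 6)), -1)), -1))) = Add(-3, Mul(-1, Pow(Mul(m, Pow(Add(Rational(1, 6), m), -1)), -1))) = Add(-3, Mul(-1, Mul(Pow(m, -1), Add(Rational(1, 6), m)))) = Add(-3, Mul(-1, Pow(m, -1), Add(Rational(1, 6), m))))
Add(Mul(42, -38), Function('z')(-2)) = Add(Mul(42, -38), Add(-4, Mul(Rational(-1, 6), Pow(-2, -1)))) = Add(-1596, Add(-4, Mul(Rational(-1, 6), Rational(-1, 2)))) = Add(-1596, Add(-4, Rational(1, 12))) = Add(-1596, Rational(-47, 12)) = Rational(-19199, 12)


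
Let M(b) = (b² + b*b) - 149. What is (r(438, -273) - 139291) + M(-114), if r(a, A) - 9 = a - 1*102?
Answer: -113103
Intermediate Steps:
r(a, A) = -93 + a (r(a, A) = 9 + (a - 1*102) = 9 + (a - 102) = 9 + (-102 + a) = -93 + a)
M(b) = -149 + 2*b² (M(b) = (b² + b²) - 149 = 2*b² - 149 = -149 + 2*b²)
(r(438, -273) - 139291) + M(-114) = ((-93 + 438) - 139291) + (-149 + 2*(-114)²) = (345 - 139291) + (-149 + 2*12996) = -138946 + (-149 + 25992) = -138946 + 25843 = -113103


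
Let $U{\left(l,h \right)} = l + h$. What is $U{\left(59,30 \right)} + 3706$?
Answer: $3795$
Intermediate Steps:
$U{\left(l,h \right)} = h + l$
$U{\left(59,30 \right)} + 3706 = \left(30 + 59\right) + 3706 = 89 + 3706 = 3795$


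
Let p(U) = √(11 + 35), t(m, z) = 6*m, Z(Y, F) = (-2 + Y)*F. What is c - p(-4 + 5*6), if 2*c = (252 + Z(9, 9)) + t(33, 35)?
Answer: 513/2 - √46 ≈ 249.72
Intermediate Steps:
Z(Y, F) = F*(-2 + Y)
c = 513/2 (c = ((252 + 9*(-2 + 9)) + 6*33)/2 = ((252 + 9*7) + 198)/2 = ((252 + 63) + 198)/2 = (315 + 198)/2 = (½)*513 = 513/2 ≈ 256.50)
p(U) = √46
c - p(-4 + 5*6) = 513/2 - √46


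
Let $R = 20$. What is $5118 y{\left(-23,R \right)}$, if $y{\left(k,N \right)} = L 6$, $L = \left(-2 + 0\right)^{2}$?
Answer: $122832$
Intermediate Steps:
$L = 4$ ($L = \left(-2\right)^{2} = 4$)
$y{\left(k,N \right)} = 24$ ($y{\left(k,N \right)} = 4 \cdot 6 = 24$)
$5118 y{\left(-23,R \right)} = 5118 \cdot 24 = 122832$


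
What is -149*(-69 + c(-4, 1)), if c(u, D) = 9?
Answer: 8940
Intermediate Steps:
-149*(-69 + c(-4, 1)) = -149*(-69 + 9) = -149*(-60) = 8940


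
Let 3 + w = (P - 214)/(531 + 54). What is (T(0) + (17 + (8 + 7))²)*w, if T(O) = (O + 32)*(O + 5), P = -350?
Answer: -915232/195 ≈ -4693.5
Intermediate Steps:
w = -773/195 (w = -3 + (-350 - 214)/(531 + 54) = -3 - 564/585 = -3 - 564*1/585 = -3 - 188/195 = -773/195 ≈ -3.9641)
T(O) = (5 + O)*(32 + O) (T(O) = (32 + O)*(5 + O) = (5 + O)*(32 + O))
(T(0) + (17 + (8 + 7))²)*w = ((160 + 0² + 37*0) + (17 + (8 + 7))²)*(-773/195) = ((160 + 0 + 0) + (17 + 15)²)*(-773/195) = (160 + 32²)*(-773/195) = (160 + 1024)*(-773/195) = 1184*(-773/195) = -915232/195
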